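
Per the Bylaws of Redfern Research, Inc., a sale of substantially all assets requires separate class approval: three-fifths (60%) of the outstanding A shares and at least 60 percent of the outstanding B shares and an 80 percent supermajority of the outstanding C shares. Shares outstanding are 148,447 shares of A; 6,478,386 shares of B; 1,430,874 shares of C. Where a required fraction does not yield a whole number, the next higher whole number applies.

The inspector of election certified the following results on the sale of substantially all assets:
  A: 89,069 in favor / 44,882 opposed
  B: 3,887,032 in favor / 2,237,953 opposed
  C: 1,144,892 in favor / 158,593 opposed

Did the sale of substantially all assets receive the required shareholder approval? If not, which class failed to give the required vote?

Approved — every class gave the required vote.

A: 3/5 of 148447 = 89068.20, rounded up to 89069; 89,069 required, 89,069 in favor — approved.
B: 3/5 of 6478386 = 3887031.60, rounded up to 3887032; 3,887,032 required, 3,887,032 in favor — approved.
C: 4/5 of 1430874 = 1144699.20, rounded up to 1144700; 1,144,700 required, 1,144,892 in favor — approved.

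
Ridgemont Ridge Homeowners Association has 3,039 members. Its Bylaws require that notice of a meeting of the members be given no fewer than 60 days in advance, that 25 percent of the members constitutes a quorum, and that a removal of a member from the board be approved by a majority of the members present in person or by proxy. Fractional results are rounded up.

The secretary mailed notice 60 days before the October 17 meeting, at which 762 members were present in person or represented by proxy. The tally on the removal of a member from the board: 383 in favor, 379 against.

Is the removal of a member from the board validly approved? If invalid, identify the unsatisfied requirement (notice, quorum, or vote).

Valid — all requirements satisfied.

Notice: 60 days given; 60 required. Satisfied.
Quorum: 25% of 3,039 = 759.75, rounded up to 760; 762 present. Satisfied.
Vote: requires a majority of those present (762); a majority of 762 is 382, so 382 needed; 383 in favor. Satisfied.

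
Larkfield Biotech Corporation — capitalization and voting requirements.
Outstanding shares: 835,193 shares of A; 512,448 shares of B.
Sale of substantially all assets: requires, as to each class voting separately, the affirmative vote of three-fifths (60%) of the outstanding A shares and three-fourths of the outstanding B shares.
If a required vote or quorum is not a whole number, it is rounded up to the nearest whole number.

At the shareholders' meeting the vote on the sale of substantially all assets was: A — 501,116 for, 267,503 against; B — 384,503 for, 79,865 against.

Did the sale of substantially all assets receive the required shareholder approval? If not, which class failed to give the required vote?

Approved — every class gave the required vote.

A: 3/5 of 835193 = 501115.80, rounded up to 501116; 501,116 required, 501,116 in favor — approved.
B: 3/4 of 512448 = 384336; 384,336 required, 384,503 in favor — approved.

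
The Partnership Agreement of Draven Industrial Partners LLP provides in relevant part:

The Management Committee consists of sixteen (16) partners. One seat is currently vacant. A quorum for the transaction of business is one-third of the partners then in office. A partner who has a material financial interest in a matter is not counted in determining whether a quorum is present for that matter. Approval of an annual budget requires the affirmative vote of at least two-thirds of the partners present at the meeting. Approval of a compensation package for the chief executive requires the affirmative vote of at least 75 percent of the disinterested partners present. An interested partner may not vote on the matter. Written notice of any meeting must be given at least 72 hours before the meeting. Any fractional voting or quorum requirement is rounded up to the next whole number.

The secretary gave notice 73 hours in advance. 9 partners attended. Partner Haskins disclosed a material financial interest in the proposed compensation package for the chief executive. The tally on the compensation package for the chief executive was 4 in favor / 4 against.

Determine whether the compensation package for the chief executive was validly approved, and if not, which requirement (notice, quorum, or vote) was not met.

Notice: 73 hours given; 72 required (73 ≥ 72). Satisfied.
Quorum: 9 present, but the 1 interested partner does not count, leaving 8. Quorum is 5. Satisfied.
Vote: the compensation package for the chief executive requires three-fourths of the disinterested partners present (9 − 1 = 8). 3/4 of 8 = 6, so 6 affirmative votes are needed; 4 voted in favor. Not satisfied.

Invalid — vote requirement not satisfied.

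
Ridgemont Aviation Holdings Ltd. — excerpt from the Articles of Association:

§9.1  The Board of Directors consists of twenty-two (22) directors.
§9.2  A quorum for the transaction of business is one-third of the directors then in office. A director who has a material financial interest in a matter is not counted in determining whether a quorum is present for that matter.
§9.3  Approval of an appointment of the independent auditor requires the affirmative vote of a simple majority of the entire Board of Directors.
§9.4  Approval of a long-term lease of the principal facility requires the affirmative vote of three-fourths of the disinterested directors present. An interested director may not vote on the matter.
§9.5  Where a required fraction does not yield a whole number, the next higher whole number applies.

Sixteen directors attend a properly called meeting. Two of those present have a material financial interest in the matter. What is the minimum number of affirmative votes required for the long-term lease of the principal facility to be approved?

The long-term lease of the principal facility requires three-fourths of the disinterested directors present (16 − 2 = 14).
3/4 of 14 = 10.50, rounded up to 11.

11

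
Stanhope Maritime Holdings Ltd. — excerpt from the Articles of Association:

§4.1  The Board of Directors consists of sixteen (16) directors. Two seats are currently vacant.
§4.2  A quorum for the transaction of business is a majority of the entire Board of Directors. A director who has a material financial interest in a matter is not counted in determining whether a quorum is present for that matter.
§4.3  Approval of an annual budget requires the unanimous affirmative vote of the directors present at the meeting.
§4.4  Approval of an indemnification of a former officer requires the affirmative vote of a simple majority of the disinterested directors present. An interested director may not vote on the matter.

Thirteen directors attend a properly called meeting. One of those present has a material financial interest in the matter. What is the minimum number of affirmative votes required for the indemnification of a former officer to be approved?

The indemnification of a former officer requires a majority of the disinterested directors present (13 − 1 = 12).
A majority of 12 is 7.

7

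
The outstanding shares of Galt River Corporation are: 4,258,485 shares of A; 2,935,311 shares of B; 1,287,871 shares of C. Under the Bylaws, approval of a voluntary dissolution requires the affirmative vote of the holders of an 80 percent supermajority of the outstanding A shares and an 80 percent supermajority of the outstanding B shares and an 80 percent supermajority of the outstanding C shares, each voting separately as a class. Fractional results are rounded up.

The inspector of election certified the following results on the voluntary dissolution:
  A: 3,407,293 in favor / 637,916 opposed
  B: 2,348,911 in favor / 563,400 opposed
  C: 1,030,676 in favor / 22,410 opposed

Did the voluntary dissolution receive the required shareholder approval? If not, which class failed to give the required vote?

Approved — every class gave the required vote.

A: 4/5 of 4258485 = 3406788; 3,406,788 required, 3,407,293 in favor — approved.
B: 4/5 of 2935311 = 2348248.80, rounded up to 2348249; 2,348,249 required, 2,348,911 in favor — approved.
C: 4/5 of 1287871 = 1030296.80, rounded up to 1030297; 1,030,297 required, 1,030,676 in favor — approved.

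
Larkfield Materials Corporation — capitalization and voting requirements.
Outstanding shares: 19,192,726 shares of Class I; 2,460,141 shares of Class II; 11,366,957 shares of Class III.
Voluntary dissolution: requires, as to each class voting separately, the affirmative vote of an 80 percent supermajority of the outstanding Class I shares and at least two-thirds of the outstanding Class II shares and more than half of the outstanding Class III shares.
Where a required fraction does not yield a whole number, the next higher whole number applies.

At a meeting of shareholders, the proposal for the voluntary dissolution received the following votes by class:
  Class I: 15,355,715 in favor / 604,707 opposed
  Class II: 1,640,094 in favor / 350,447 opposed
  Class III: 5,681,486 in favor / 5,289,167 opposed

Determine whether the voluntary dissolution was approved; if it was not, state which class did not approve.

Class I: 4/5 of 19192726 = 15354180.80, rounded up to 15354181; 15,354,181 required, 15,355,715 in favor — approved.
Class II: 2/3 of 2460141 = 1640094; 1,640,094 required, 1,640,094 in favor — approved.
Class III: a majority of 11366957 is 5683479; 5,683,479 required, 5,681,486 in favor — not approved.

Not approved — the Class III shares did not give the required vote.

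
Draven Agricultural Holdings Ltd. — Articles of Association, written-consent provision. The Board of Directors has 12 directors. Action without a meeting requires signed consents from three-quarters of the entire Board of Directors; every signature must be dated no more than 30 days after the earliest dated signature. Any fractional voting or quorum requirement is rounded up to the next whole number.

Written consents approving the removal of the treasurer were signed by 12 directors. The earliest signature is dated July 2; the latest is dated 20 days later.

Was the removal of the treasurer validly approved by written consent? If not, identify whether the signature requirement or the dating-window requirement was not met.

Effective — both the signature and dating-window requirements are satisfied.

Signatures required: three-quarters of 12 — 3/4 of 12 = 9, so 9 needed; 12 signed. Sufficient.
Dating window: the latest signature is 20 days after the earliest; the limit is 30 days. Within the window.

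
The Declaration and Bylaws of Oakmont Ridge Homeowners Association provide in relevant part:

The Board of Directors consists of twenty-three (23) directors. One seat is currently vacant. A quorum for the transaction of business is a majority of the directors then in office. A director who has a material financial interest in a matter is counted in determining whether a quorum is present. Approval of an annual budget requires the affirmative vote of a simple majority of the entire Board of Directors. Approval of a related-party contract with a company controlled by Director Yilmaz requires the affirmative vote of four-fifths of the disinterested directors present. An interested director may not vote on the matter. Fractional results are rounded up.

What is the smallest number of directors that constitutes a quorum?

12

A majority of 22 is 12.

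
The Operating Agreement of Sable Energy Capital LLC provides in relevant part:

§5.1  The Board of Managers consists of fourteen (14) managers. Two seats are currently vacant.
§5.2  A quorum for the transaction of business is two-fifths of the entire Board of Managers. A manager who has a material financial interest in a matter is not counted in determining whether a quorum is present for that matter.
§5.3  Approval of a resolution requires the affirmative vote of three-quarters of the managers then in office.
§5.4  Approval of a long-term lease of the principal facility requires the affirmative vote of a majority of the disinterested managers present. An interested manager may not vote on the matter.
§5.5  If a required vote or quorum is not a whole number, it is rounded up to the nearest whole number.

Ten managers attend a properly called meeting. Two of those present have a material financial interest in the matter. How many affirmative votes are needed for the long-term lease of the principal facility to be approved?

The long-term lease of the principal facility requires a majority of the disinterested managers present (10 − 2 = 8).
A majority of 8 is 5.

5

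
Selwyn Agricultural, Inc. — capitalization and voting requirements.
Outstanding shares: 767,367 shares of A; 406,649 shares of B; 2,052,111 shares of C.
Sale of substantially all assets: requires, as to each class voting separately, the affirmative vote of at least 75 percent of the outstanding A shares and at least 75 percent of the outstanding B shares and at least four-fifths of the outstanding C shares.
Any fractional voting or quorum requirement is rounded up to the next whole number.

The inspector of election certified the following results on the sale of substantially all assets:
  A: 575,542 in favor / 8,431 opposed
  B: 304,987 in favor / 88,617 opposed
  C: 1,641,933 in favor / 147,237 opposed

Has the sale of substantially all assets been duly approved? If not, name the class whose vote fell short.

Approved — every class gave the required vote.

A: 3/4 of 767367 = 575525.25, rounded up to 575526; 575,526 required, 575,542 in favor — approved.
B: 3/4 of 406649 = 304986.75, rounded up to 304987; 304,987 required, 304,987 in favor — approved.
C: 4/5 of 2052111 = 1641688.80, rounded up to 1641689; 1,641,689 required, 1,641,933 in favor — approved.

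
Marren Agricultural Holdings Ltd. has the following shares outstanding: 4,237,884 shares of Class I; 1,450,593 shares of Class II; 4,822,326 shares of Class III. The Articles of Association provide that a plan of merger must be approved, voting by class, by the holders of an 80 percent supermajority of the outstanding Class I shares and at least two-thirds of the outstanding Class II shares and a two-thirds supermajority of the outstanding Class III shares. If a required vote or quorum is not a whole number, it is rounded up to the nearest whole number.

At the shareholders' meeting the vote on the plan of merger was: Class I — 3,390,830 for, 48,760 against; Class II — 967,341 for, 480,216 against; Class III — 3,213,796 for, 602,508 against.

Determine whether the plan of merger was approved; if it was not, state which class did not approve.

Not approved — the Class III shares did not give the required vote.

Class I: 4/5 of 4237884 = 3390307.20, rounded up to 3390308; 3,390,308 required, 3,390,830 in favor — approved.
Class II: 2/3 of 1450593 = 967062; 967,062 required, 967,341 in favor — approved.
Class III: 2/3 of 4822326 = 3214884; 3,214,884 required, 3,213,796 in favor — not approved.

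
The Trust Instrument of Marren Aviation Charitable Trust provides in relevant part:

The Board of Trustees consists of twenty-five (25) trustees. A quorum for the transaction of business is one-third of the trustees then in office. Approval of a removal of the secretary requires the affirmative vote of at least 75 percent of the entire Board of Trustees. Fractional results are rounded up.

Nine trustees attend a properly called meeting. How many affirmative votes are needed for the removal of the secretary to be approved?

The removal of the secretary requires three-fourths of the entire Board of Trustees (25).
3/4 of 25 = 18.75, rounded up to 19.
(Only 9 can vote, so the removal of the secretary cannot pass at this meeting, but the required vote is still 19.)

19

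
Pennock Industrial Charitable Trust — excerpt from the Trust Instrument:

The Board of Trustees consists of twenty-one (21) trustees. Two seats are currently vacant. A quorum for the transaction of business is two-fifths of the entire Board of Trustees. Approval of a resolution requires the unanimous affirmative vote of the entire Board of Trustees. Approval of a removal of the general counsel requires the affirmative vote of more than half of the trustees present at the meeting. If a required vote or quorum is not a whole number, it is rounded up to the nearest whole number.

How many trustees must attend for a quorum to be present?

2/5 of 21 = 8.40, rounded up to 9.

9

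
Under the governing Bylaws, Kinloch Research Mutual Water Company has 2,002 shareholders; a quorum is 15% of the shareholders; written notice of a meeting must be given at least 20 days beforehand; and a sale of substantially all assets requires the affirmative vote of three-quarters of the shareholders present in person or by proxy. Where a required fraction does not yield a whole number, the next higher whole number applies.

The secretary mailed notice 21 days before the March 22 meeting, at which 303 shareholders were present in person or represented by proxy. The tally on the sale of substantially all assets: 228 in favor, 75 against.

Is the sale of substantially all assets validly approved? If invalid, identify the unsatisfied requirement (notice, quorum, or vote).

Valid — all requirements satisfied.

Notice: 21 days given; 20 required. Satisfied.
Quorum: 15% of 2,002 = 300.30, rounded up to 301; 303 present. Satisfied.
Vote: requires three-fourths of those present (303); 3/4 of 303 = 227.25, rounded up to 228, so 228 needed; 228 in favor. Satisfied.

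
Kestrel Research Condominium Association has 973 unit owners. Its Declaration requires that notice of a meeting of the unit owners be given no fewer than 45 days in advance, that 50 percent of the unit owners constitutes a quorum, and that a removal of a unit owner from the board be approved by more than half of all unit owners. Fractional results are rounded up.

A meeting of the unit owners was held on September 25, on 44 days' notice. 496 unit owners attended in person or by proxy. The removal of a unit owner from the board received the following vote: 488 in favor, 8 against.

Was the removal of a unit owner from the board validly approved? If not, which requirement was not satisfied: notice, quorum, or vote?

Notice: 44 days given; 45 required. Not satisfied.
Quorum: 50% of 973 = 486.50, rounded up to 487; 496 present. Satisfied.
Vote: requires a majority of all unit owners (973); a majority of 973 is 487, so 487 needed; 488 in favor. Satisfied.

Invalid — notice requirement not satisfied.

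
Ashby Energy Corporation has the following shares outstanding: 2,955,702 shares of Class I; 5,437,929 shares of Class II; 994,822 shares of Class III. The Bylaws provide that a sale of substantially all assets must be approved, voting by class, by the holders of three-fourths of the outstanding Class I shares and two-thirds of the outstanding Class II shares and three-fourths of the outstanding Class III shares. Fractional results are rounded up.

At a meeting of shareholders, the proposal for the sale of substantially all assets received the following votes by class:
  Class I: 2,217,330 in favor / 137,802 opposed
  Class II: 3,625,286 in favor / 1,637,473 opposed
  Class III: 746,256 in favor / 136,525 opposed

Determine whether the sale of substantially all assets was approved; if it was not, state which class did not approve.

Approved — every class gave the required vote.

Class I: 3/4 of 2955702 = 2216776.50, rounded up to 2216777; 2,216,777 required, 2,217,330 in favor — approved.
Class II: 2/3 of 5437929 = 3625286; 3,625,286 required, 3,625,286 in favor — approved.
Class III: 3/4 of 994822 = 746116.50, rounded up to 746117; 746,117 required, 746,256 in favor — approved.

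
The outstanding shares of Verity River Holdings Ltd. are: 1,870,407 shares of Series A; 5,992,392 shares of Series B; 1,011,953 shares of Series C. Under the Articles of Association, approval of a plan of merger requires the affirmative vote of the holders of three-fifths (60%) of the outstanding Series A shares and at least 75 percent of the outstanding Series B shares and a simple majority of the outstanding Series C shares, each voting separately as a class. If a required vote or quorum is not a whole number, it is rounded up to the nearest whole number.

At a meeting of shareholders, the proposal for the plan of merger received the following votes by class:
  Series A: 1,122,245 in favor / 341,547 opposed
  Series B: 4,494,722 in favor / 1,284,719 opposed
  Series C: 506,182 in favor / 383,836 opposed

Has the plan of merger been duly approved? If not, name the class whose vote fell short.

Approved — every class gave the required vote.

Series A: 3/5 of 1870407 = 1122244.20, rounded up to 1122245; 1,122,245 required, 1,122,245 in favor — approved.
Series B: 3/4 of 5992392 = 4494294; 4,494,294 required, 4,494,722 in favor — approved.
Series C: a majority of 1011953 is 505977; 505,977 required, 506,182 in favor — approved.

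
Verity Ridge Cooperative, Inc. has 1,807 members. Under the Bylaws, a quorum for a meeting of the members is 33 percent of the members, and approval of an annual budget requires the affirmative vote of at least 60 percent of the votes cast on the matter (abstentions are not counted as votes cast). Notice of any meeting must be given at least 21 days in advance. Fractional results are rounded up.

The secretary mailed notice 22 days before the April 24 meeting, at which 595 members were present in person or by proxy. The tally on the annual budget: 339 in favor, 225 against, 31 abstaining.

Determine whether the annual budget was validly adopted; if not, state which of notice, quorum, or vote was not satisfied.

Notice: 22 days given; 21 required. Satisfied.
Quorum: 33% of 1,807 = 596.31, rounded up to 597; 595 present. Not satisfied.
Vote: requires three-fifths of the votes cast (595 − 31 abstaining = 564); 3/5 of 564 = 338.40, rounded up to 339, so 339 needed; 339 in favor. Satisfied.

Invalid — quorum requirement not satisfied.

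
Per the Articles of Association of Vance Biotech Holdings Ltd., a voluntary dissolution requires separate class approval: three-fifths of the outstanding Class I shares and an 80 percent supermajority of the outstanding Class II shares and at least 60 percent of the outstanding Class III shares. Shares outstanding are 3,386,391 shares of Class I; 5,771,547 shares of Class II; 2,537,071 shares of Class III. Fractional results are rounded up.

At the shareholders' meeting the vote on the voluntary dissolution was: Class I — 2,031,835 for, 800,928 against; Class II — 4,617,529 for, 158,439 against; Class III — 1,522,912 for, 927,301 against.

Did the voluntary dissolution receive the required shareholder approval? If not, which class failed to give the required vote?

Class I: 3/5 of 3386391 = 2031834.60, rounded up to 2031835; 2,031,835 required, 2,031,835 in favor — approved.
Class II: 4/5 of 5771547 = 4617237.60, rounded up to 4617238; 4,617,238 required, 4,617,529 in favor — approved.
Class III: 3/5 of 2537071 = 1522242.60, rounded up to 1522243; 1,522,243 required, 1,522,912 in favor — approved.

Approved — every class gave the required vote.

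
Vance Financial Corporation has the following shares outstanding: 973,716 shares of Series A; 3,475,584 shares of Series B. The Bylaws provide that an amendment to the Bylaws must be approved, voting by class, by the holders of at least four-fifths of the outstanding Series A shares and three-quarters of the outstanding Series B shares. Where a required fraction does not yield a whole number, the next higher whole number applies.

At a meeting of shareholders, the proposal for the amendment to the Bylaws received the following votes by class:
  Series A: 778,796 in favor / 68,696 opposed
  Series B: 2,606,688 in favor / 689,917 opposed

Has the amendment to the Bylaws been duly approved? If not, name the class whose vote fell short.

Series A: 4/5 of 973716 = 778972.80, rounded up to 778973; 778,973 required, 778,796 in favor — not approved.
Series B: 3/4 of 3475584 = 2606688; 2,606,688 required, 2,606,688 in favor — approved.

Not approved — the Series A shares did not give the required vote.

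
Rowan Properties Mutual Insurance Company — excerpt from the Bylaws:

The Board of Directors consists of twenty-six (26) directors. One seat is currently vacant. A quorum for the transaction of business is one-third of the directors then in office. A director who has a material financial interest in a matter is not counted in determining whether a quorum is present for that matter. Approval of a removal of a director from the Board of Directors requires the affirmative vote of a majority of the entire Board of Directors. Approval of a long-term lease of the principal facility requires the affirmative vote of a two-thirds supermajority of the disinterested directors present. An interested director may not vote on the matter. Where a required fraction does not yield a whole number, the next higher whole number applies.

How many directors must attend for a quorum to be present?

1/3 of 25 = 8.33, rounded up to 9.

9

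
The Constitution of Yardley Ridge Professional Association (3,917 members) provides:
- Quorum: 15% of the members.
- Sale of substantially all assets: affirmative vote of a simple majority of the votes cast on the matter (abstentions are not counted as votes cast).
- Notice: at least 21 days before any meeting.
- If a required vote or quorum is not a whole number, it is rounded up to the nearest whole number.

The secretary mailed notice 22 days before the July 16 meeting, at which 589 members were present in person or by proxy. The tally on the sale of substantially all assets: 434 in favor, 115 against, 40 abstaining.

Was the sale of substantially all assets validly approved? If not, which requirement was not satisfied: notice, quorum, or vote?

Valid — all requirements satisfied.

Notice: 22 days given; 21 required. Satisfied.
Quorum: 15% of 3,917 = 587.55, rounded up to 588; 589 present. Satisfied.
Vote: requires a majority of the votes cast (589 − 40 abstaining = 549); a majority of 549 is 275, so 275 needed; 434 in favor. Satisfied.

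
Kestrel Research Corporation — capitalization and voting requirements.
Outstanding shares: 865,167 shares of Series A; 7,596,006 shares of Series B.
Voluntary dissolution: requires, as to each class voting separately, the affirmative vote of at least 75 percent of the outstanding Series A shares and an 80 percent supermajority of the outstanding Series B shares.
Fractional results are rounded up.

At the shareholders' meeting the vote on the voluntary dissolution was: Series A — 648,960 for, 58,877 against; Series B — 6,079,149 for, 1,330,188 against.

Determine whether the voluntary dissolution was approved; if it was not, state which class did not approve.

Series A: 3/4 of 865167 = 648875.25, rounded up to 648876; 648,876 required, 648,960 in favor — approved.
Series B: 4/5 of 7596006 = 6076804.80, rounded up to 6076805; 6,076,805 required, 6,079,149 in favor — approved.

Approved — every class gave the required vote.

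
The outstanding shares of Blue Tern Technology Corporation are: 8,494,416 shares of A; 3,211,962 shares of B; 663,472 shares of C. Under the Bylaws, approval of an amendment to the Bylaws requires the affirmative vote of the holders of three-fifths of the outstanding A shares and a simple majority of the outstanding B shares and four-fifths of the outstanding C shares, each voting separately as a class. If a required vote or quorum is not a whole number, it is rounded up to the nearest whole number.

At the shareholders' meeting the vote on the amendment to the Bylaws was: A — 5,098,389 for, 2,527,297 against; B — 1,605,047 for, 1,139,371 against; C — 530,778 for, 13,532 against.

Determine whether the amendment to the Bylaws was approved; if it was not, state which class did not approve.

A: 3/5 of 8494416 = 5096649.60, rounded up to 5096650; 5,096,650 required, 5,098,389 in favor — approved.
B: a majority of 3211962 is 1605982; 1,605,982 required, 1,605,047 in favor — not approved.
C: 4/5 of 663472 = 530777.60, rounded up to 530778; 530,778 required, 530,778 in favor — approved.

Not approved — the B shares did not give the required vote.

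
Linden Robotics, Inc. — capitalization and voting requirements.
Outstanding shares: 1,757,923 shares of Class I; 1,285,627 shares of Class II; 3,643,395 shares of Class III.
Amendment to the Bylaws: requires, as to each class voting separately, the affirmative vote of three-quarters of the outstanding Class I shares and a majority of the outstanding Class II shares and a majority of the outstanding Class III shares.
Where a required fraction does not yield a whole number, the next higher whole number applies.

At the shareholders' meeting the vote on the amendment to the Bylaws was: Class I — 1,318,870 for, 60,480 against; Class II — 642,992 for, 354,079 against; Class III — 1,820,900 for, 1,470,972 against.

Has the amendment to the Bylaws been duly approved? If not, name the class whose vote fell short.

Not approved — the Class III shares did not give the required vote.

Class I: 3/4 of 1757923 = 1318442.25, rounded up to 1318443; 1,318,443 required, 1,318,870 in favor — approved.
Class II: a majority of 1285627 is 642814; 642,814 required, 642,992 in favor — approved.
Class III: a majority of 3643395 is 1821698; 1,821,698 required, 1,820,900 in favor — not approved.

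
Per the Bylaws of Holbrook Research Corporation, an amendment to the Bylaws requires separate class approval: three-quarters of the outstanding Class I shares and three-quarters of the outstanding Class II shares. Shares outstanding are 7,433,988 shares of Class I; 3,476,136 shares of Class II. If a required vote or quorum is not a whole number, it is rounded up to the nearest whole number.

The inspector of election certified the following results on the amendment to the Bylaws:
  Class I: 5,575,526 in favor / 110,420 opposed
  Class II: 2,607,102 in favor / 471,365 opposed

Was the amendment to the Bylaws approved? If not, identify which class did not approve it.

Approved — every class gave the required vote.

Class I: 3/4 of 7433988 = 5575491; 5,575,491 required, 5,575,526 in favor — approved.
Class II: 3/4 of 3476136 = 2607102; 2,607,102 required, 2,607,102 in favor — approved.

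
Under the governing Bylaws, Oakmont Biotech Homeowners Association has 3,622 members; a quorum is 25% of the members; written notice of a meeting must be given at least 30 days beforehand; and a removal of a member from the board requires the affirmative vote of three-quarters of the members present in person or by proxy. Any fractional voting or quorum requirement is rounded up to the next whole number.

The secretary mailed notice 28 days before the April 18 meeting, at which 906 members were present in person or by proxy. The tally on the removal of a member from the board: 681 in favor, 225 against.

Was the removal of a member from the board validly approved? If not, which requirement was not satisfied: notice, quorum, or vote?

Notice: 28 days given; 30 required. Not satisfied.
Quorum: 25% of 3,622 = 905.50, rounded up to 906; 906 present. Satisfied.
Vote: requires three-fourths of those present (906); 3/4 of 906 = 679.50, rounded up to 680, so 680 needed; 681 in favor. Satisfied.

Invalid — notice requirement not satisfied.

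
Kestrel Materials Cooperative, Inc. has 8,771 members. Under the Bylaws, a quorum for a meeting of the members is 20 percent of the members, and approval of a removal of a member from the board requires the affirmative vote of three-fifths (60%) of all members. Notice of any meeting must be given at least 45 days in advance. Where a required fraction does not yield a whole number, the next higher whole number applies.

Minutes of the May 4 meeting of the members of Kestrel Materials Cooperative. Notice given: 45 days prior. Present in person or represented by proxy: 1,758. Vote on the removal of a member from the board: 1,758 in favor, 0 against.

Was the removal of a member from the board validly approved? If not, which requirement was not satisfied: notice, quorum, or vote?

Invalid — vote requirement not satisfied.

Notice: 45 days given; 45 required. Satisfied.
Quorum: 20% of 8,771 = 1,754.20, rounded up to 1,755; 1,758 present. Satisfied.
Vote: requires three-fifths of all members (8,771); 3/5 of 8771 = 5262.60, rounded up to 5263, so 5,263 needed; 1,758 in favor. Not satisfied.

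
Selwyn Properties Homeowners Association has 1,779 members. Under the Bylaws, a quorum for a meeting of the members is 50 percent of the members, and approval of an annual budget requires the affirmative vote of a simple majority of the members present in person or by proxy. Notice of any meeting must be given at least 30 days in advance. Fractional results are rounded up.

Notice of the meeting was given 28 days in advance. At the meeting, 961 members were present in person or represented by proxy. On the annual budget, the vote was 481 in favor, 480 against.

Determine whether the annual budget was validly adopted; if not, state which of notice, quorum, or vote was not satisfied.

Invalid — notice requirement not satisfied.

Notice: 28 days given; 30 required. Not satisfied.
Quorum: 50% of 1,779 = 889.50, rounded up to 890; 961 present. Satisfied.
Vote: requires a majority of those present (961); a majority of 961 is 481, so 481 needed; 481 in favor. Satisfied.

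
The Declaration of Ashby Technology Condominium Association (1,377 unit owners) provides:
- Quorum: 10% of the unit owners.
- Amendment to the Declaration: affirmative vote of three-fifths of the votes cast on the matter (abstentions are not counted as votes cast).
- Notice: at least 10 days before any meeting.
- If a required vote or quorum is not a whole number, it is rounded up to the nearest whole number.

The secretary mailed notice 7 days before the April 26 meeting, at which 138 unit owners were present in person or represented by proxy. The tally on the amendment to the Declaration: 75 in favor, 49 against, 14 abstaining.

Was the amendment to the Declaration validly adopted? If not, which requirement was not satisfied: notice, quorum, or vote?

Invalid — notice requirement not satisfied.

Notice: 7 days given; 10 required. Not satisfied.
Quorum: 10% of 1,377 = 137.70, rounded up to 138; 138 present. Satisfied.
Vote: requires three-fifths of the votes cast (138 − 14 abstaining = 124); 3/5 of 124 = 74.40, rounded up to 75, so 75 needed; 75 in favor. Satisfied.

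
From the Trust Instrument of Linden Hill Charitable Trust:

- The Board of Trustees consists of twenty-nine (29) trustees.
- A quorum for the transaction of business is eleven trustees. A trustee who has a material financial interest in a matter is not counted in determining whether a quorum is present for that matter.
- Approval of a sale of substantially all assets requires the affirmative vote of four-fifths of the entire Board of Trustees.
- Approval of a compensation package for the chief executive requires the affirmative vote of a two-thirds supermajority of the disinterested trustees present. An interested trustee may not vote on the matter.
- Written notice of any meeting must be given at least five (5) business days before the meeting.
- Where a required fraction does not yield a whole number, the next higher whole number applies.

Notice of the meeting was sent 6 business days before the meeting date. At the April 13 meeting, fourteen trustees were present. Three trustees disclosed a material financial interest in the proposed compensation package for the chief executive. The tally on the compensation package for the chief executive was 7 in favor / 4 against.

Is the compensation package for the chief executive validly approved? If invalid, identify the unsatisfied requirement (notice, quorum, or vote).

Invalid — vote requirement not satisfied.

Notice: 6 business days given; 5 required (6 ≥ 5). Satisfied.
Quorum: 14 present, but the 3 interested trustees do not count, leaving 11. Quorum is 11. Satisfied.
Vote: the compensation package for the chief executive requires two-thirds of the disinterested trustees present (14 − 3 = 11). 2/3 of 11 = 7.33, rounded up to 8, so 8 affirmative votes are needed; 7 voted in favor. Not satisfied.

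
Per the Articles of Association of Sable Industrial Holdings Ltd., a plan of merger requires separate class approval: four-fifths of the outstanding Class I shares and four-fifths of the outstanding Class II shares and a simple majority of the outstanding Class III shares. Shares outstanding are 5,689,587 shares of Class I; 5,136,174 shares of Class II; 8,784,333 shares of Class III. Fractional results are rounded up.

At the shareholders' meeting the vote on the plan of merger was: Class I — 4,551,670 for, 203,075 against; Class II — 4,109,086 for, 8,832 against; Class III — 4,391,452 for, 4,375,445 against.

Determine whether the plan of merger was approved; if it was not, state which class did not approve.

Class I: 4/5 of 5689587 = 4551669.60, rounded up to 4551670; 4,551,670 required, 4,551,670 in favor — approved.
Class II: 4/5 of 5136174 = 4108939.20, rounded up to 4108940; 4,108,940 required, 4,109,086 in favor — approved.
Class III: a majority of 8784333 is 4392167; 4,392,167 required, 4,391,452 in favor — not approved.

Not approved — the Class III shares did not give the required vote.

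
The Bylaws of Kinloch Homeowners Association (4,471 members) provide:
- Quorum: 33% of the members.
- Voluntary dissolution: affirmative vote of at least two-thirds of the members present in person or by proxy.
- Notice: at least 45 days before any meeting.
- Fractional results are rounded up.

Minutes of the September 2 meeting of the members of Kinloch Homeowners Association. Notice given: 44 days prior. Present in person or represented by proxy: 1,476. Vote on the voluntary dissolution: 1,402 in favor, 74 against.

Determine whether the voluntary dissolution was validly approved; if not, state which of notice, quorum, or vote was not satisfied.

Notice: 44 days given; 45 required. Not satisfied.
Quorum: 33% of 4,471 = 1,475.43, rounded up to 1,476; 1,476 present. Satisfied.
Vote: requires two-thirds of those present (1,476); 2/3 of 1476 = 984, so 984 needed; 1,402 in favor. Satisfied.

Invalid — notice requirement not satisfied.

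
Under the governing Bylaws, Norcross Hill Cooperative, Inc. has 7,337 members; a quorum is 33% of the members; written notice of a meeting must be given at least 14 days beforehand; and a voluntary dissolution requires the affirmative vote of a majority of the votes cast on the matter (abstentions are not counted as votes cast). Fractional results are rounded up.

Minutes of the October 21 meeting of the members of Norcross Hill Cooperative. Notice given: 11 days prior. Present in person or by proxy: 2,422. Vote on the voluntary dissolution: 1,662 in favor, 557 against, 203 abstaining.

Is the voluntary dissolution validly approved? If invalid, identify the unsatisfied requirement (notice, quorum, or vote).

Invalid — notice requirement not satisfied.

Notice: 11 days given; 14 required. Not satisfied.
Quorum: 33% of 7,337 = 2,421.21, rounded up to 2,422; 2,422 present. Satisfied.
Vote: requires a majority of the votes cast (2,422 − 203 abstaining = 2,219); a majority of 2219 is 1110, so 1,110 needed; 1,662 in favor. Satisfied.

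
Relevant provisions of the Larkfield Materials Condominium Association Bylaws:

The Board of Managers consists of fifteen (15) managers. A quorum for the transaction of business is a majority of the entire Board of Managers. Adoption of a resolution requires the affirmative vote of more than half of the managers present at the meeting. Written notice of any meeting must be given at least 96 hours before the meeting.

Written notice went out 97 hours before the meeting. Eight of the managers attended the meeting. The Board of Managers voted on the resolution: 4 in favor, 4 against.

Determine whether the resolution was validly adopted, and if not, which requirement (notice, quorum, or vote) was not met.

Invalid — vote requirement not satisfied.

Notice: 97 hours given; 96 required (97 ≥ 96). Satisfied.
Quorum: 8 present; quorum is 8. Satisfied.
Vote: the resolution requires a majority of the managers present (8). A majority of 8 is 5, so 5 affirmative votes are needed; 4 voted in favor. Not satisfied.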